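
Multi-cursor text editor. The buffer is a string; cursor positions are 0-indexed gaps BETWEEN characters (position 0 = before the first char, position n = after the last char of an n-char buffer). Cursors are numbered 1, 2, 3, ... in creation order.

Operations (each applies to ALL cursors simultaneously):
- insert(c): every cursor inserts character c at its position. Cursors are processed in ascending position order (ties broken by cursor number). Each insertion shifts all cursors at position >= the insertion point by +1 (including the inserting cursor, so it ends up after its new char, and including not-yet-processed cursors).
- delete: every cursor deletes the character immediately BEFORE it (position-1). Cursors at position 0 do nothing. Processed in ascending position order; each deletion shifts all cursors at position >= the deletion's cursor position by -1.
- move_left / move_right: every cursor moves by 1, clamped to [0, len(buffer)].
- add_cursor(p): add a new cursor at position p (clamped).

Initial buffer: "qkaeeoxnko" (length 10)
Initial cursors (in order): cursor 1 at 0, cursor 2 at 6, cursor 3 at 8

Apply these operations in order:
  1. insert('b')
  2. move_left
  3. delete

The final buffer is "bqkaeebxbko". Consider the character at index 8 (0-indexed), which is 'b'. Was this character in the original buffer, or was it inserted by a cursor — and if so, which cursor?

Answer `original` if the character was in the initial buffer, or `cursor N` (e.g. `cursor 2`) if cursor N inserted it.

Answer: cursor 3

Derivation:
After op 1 (insert('b')): buffer="bqkaeeobxnbko" (len 13), cursors c1@1 c2@8 c3@11, authorship 1......2..3..
After op 2 (move_left): buffer="bqkaeeobxnbko" (len 13), cursors c1@0 c2@7 c3@10, authorship 1......2..3..
After op 3 (delete): buffer="bqkaeebxbko" (len 11), cursors c1@0 c2@6 c3@8, authorship 1.....2.3..
Authorship (.=original, N=cursor N): 1 . . . . . 2 . 3 . .
Index 8: author = 3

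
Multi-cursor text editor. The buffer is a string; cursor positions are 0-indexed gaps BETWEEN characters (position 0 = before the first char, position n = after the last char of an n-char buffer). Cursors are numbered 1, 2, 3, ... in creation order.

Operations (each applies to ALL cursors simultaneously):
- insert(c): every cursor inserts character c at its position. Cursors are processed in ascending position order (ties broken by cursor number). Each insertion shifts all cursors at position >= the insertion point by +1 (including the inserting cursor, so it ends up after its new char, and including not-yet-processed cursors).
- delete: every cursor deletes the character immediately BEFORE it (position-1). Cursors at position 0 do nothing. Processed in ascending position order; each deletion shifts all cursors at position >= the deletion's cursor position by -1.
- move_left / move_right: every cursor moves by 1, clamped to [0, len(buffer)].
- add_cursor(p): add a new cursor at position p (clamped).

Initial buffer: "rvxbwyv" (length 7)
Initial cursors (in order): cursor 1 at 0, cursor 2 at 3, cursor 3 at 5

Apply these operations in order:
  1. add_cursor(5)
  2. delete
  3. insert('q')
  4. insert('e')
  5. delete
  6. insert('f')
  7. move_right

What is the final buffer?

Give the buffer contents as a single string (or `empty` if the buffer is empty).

Answer: qfrvqqqfffyv

Derivation:
After op 1 (add_cursor(5)): buffer="rvxbwyv" (len 7), cursors c1@0 c2@3 c3@5 c4@5, authorship .......
After op 2 (delete): buffer="rvyv" (len 4), cursors c1@0 c2@2 c3@2 c4@2, authorship ....
After op 3 (insert('q')): buffer="qrvqqqyv" (len 8), cursors c1@1 c2@6 c3@6 c4@6, authorship 1..234..
After op 4 (insert('e')): buffer="qervqqqeeeyv" (len 12), cursors c1@2 c2@10 c3@10 c4@10, authorship 11..234234..
After op 5 (delete): buffer="qrvqqqyv" (len 8), cursors c1@1 c2@6 c3@6 c4@6, authorship 1..234..
After op 6 (insert('f')): buffer="qfrvqqqfffyv" (len 12), cursors c1@2 c2@10 c3@10 c4@10, authorship 11..234234..
After op 7 (move_right): buffer="qfrvqqqfffyv" (len 12), cursors c1@3 c2@11 c3@11 c4@11, authorship 11..234234..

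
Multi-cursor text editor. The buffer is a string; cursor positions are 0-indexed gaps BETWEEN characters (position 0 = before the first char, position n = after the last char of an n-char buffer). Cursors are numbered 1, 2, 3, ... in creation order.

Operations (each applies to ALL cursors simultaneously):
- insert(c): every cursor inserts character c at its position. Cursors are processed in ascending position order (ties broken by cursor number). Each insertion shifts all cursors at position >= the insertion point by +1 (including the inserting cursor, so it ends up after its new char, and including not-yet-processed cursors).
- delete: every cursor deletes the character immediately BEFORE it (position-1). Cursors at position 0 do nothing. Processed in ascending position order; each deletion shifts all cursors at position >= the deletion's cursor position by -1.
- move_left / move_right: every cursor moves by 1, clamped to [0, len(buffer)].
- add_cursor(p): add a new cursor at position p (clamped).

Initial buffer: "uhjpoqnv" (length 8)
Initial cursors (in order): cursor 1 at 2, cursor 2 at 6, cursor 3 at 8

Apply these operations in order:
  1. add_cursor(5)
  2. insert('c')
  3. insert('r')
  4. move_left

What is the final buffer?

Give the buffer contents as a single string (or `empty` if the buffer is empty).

After op 1 (add_cursor(5)): buffer="uhjpoqnv" (len 8), cursors c1@2 c4@5 c2@6 c3@8, authorship ........
After op 2 (insert('c')): buffer="uhcjpocqcnvc" (len 12), cursors c1@3 c4@7 c2@9 c3@12, authorship ..1...4.2..3
After op 3 (insert('r')): buffer="uhcrjpocrqcrnvcr" (len 16), cursors c1@4 c4@9 c2@12 c3@16, authorship ..11...44.22..33
After op 4 (move_left): buffer="uhcrjpocrqcrnvcr" (len 16), cursors c1@3 c4@8 c2@11 c3@15, authorship ..11...44.22..33

Answer: uhcrjpocrqcrnvcr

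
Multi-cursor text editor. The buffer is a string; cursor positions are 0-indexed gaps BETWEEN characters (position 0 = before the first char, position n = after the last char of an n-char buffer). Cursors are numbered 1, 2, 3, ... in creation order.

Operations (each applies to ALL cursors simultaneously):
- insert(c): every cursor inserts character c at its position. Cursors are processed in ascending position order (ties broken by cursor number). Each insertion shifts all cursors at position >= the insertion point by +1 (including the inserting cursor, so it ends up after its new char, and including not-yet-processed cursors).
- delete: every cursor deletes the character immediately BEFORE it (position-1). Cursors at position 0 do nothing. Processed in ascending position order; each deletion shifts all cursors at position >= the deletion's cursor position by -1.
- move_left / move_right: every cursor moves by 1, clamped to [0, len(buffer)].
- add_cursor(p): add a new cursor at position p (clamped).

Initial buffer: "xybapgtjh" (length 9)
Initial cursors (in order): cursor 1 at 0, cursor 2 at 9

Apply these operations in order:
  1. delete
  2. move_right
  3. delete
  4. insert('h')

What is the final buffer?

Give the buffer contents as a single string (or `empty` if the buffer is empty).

Answer: hybapgth

Derivation:
After op 1 (delete): buffer="xybapgtj" (len 8), cursors c1@0 c2@8, authorship ........
After op 2 (move_right): buffer="xybapgtj" (len 8), cursors c1@1 c2@8, authorship ........
After op 3 (delete): buffer="ybapgt" (len 6), cursors c1@0 c2@6, authorship ......
After op 4 (insert('h')): buffer="hybapgth" (len 8), cursors c1@1 c2@8, authorship 1......2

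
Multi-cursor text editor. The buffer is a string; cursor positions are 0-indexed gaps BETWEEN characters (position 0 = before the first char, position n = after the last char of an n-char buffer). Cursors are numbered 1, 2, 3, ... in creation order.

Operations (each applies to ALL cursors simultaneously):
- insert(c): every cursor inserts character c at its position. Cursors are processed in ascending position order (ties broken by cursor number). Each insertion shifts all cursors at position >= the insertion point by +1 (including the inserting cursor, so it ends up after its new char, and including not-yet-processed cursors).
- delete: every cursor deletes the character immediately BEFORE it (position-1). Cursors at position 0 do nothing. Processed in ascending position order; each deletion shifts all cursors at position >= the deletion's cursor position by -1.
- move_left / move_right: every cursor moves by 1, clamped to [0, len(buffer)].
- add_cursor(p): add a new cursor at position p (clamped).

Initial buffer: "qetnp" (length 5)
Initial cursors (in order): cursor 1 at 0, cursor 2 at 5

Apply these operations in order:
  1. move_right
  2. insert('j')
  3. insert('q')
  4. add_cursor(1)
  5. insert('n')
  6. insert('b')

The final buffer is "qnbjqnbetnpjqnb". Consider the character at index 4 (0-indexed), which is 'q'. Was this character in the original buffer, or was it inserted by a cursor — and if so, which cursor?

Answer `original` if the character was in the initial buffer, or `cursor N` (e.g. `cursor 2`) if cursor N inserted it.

After op 1 (move_right): buffer="qetnp" (len 5), cursors c1@1 c2@5, authorship .....
After op 2 (insert('j')): buffer="qjetnpj" (len 7), cursors c1@2 c2@7, authorship .1....2
After op 3 (insert('q')): buffer="qjqetnpjq" (len 9), cursors c1@3 c2@9, authorship .11....22
After op 4 (add_cursor(1)): buffer="qjqetnpjq" (len 9), cursors c3@1 c1@3 c2@9, authorship .11....22
After op 5 (insert('n')): buffer="qnjqnetnpjqn" (len 12), cursors c3@2 c1@5 c2@12, authorship .3111....222
After op 6 (insert('b')): buffer="qnbjqnbetnpjqnb" (len 15), cursors c3@3 c1@7 c2@15, authorship .331111....2222
Authorship (.=original, N=cursor N): . 3 3 1 1 1 1 . . . . 2 2 2 2
Index 4: author = 1

Answer: cursor 1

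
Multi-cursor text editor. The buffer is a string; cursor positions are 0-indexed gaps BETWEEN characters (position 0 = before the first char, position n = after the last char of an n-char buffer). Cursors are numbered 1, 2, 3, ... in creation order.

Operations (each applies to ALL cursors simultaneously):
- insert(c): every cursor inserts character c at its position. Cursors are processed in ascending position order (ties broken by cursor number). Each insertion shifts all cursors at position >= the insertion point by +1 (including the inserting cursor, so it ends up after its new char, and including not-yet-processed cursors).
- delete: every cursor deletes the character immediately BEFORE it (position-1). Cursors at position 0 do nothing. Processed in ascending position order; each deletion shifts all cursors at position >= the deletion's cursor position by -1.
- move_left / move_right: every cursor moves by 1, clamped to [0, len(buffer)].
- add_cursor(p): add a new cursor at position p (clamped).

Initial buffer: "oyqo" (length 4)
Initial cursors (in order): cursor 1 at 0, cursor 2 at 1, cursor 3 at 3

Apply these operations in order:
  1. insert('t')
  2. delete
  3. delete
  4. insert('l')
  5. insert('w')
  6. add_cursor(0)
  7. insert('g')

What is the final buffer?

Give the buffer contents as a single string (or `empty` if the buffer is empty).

After op 1 (insert('t')): buffer="totyqto" (len 7), cursors c1@1 c2@3 c3@6, authorship 1.2..3.
After op 2 (delete): buffer="oyqo" (len 4), cursors c1@0 c2@1 c3@3, authorship ....
After op 3 (delete): buffer="yo" (len 2), cursors c1@0 c2@0 c3@1, authorship ..
After op 4 (insert('l')): buffer="llylo" (len 5), cursors c1@2 c2@2 c3@4, authorship 12.3.
After op 5 (insert('w')): buffer="llwwylwo" (len 8), cursors c1@4 c2@4 c3@7, authorship 1212.33.
After op 6 (add_cursor(0)): buffer="llwwylwo" (len 8), cursors c4@0 c1@4 c2@4 c3@7, authorship 1212.33.
After op 7 (insert('g')): buffer="gllwwggylwgo" (len 12), cursors c4@1 c1@7 c2@7 c3@11, authorship 4121212.333.

Answer: gllwwggylwgo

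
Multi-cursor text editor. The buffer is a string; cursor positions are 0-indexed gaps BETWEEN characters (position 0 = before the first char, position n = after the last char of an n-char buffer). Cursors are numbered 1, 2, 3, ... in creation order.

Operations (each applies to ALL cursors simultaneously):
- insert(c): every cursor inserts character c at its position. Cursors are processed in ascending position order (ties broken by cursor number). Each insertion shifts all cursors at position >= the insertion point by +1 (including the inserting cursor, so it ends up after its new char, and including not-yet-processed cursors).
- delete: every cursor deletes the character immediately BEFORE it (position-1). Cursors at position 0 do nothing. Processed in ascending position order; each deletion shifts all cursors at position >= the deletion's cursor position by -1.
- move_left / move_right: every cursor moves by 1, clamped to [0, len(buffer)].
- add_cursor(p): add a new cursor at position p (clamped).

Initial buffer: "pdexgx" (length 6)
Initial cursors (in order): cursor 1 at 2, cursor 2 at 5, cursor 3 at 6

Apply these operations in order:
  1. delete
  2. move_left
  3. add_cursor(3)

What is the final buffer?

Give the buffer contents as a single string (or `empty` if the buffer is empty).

Answer: pex

Derivation:
After op 1 (delete): buffer="pex" (len 3), cursors c1@1 c2@3 c3@3, authorship ...
After op 2 (move_left): buffer="pex" (len 3), cursors c1@0 c2@2 c3@2, authorship ...
After op 3 (add_cursor(3)): buffer="pex" (len 3), cursors c1@0 c2@2 c3@2 c4@3, authorship ...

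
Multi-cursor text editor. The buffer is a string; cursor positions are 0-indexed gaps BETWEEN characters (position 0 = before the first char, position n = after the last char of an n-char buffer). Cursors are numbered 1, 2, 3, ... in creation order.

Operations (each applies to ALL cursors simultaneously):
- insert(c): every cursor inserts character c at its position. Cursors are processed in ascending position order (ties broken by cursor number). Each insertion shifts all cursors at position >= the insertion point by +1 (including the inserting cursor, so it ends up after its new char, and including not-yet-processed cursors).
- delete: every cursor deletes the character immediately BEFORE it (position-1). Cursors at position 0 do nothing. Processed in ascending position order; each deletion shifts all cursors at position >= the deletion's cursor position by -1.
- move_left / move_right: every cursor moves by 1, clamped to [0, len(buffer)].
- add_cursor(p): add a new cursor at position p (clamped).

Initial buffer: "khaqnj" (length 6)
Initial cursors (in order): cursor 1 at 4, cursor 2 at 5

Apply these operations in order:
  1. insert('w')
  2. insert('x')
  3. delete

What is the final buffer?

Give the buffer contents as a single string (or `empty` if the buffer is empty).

After op 1 (insert('w')): buffer="khaqwnwj" (len 8), cursors c1@5 c2@7, authorship ....1.2.
After op 2 (insert('x')): buffer="khaqwxnwxj" (len 10), cursors c1@6 c2@9, authorship ....11.22.
After op 3 (delete): buffer="khaqwnwj" (len 8), cursors c1@5 c2@7, authorship ....1.2.

Answer: khaqwnwj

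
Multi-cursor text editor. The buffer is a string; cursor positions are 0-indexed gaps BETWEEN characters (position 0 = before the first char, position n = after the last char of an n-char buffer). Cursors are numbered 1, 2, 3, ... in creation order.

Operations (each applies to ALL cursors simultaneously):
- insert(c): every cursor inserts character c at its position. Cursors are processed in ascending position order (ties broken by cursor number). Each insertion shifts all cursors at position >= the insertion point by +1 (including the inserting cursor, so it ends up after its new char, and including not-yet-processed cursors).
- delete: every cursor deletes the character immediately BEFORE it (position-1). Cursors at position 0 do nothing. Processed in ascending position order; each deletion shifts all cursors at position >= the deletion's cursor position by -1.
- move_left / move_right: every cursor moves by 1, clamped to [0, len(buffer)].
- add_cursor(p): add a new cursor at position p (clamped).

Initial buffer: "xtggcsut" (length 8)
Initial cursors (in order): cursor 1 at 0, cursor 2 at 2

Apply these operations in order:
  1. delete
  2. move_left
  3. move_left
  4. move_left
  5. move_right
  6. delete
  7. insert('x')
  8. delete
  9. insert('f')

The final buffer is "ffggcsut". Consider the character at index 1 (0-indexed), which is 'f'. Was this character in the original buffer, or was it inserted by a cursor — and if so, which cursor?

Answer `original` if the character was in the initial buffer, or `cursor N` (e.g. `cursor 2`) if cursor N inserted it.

Answer: cursor 2

Derivation:
After op 1 (delete): buffer="xggcsut" (len 7), cursors c1@0 c2@1, authorship .......
After op 2 (move_left): buffer="xggcsut" (len 7), cursors c1@0 c2@0, authorship .......
After op 3 (move_left): buffer="xggcsut" (len 7), cursors c1@0 c2@0, authorship .......
After op 4 (move_left): buffer="xggcsut" (len 7), cursors c1@0 c2@0, authorship .......
After op 5 (move_right): buffer="xggcsut" (len 7), cursors c1@1 c2@1, authorship .......
After op 6 (delete): buffer="ggcsut" (len 6), cursors c1@0 c2@0, authorship ......
After op 7 (insert('x')): buffer="xxggcsut" (len 8), cursors c1@2 c2@2, authorship 12......
After op 8 (delete): buffer="ggcsut" (len 6), cursors c1@0 c2@0, authorship ......
After op 9 (insert('f')): buffer="ffggcsut" (len 8), cursors c1@2 c2@2, authorship 12......
Authorship (.=original, N=cursor N): 1 2 . . . . . .
Index 1: author = 2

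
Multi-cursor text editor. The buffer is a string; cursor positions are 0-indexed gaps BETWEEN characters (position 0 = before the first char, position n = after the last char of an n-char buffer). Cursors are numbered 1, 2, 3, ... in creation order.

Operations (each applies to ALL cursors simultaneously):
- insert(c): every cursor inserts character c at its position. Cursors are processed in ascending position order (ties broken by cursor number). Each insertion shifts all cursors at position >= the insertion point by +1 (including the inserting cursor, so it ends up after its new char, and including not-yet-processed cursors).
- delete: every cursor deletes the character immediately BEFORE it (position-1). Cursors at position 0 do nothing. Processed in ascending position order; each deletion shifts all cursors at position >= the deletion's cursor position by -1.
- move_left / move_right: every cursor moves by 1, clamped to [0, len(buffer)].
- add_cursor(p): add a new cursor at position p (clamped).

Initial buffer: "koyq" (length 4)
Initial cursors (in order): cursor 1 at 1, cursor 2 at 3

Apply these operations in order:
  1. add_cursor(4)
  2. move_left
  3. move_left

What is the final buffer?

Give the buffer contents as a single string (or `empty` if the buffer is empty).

After op 1 (add_cursor(4)): buffer="koyq" (len 4), cursors c1@1 c2@3 c3@4, authorship ....
After op 2 (move_left): buffer="koyq" (len 4), cursors c1@0 c2@2 c3@3, authorship ....
After op 3 (move_left): buffer="koyq" (len 4), cursors c1@0 c2@1 c3@2, authorship ....

Answer: koyq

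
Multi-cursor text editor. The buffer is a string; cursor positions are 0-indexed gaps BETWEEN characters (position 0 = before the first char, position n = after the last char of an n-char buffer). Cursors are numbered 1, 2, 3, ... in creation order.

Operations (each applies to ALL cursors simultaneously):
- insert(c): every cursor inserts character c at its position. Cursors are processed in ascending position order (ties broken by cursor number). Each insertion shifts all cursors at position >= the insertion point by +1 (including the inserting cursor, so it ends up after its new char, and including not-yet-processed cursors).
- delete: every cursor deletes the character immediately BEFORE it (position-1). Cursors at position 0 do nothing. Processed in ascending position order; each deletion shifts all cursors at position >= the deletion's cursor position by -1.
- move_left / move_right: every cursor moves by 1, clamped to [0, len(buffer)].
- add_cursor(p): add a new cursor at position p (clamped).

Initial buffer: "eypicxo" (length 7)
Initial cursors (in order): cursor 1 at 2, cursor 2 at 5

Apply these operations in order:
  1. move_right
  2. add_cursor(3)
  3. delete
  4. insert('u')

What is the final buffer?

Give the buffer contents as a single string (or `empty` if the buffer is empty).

After op 1 (move_right): buffer="eypicxo" (len 7), cursors c1@3 c2@6, authorship .......
After op 2 (add_cursor(3)): buffer="eypicxo" (len 7), cursors c1@3 c3@3 c2@6, authorship .......
After op 3 (delete): buffer="eico" (len 4), cursors c1@1 c3@1 c2@3, authorship ....
After op 4 (insert('u')): buffer="euuicuo" (len 7), cursors c1@3 c3@3 c2@6, authorship .13..2.

Answer: euuicuo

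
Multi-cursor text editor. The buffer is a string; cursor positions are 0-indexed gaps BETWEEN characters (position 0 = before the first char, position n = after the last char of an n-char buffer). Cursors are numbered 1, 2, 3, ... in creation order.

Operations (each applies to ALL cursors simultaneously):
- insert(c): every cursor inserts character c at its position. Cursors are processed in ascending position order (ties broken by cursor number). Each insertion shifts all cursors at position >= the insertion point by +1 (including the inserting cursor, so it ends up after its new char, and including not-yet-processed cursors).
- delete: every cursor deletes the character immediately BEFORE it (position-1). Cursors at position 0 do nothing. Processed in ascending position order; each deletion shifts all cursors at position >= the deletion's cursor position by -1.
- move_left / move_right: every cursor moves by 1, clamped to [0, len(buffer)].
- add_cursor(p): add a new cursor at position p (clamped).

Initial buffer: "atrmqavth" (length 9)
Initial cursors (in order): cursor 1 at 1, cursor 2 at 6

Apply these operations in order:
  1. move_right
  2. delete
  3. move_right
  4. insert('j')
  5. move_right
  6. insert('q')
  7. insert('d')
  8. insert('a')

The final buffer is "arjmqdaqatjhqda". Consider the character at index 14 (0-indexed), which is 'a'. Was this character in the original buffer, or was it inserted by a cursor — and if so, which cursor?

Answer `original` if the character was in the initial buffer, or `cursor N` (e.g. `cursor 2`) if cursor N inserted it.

Answer: cursor 2

Derivation:
After op 1 (move_right): buffer="atrmqavth" (len 9), cursors c1@2 c2@7, authorship .........
After op 2 (delete): buffer="armqath" (len 7), cursors c1@1 c2@5, authorship .......
After op 3 (move_right): buffer="armqath" (len 7), cursors c1@2 c2@6, authorship .......
After op 4 (insert('j')): buffer="arjmqatjh" (len 9), cursors c1@3 c2@8, authorship ..1....2.
After op 5 (move_right): buffer="arjmqatjh" (len 9), cursors c1@4 c2@9, authorship ..1....2.
After op 6 (insert('q')): buffer="arjmqqatjhq" (len 11), cursors c1@5 c2@11, authorship ..1.1...2.2
After op 7 (insert('d')): buffer="arjmqdqatjhqd" (len 13), cursors c1@6 c2@13, authorship ..1.11...2.22
After op 8 (insert('a')): buffer="arjmqdaqatjhqda" (len 15), cursors c1@7 c2@15, authorship ..1.111...2.222
Authorship (.=original, N=cursor N): . . 1 . 1 1 1 . . . 2 . 2 2 2
Index 14: author = 2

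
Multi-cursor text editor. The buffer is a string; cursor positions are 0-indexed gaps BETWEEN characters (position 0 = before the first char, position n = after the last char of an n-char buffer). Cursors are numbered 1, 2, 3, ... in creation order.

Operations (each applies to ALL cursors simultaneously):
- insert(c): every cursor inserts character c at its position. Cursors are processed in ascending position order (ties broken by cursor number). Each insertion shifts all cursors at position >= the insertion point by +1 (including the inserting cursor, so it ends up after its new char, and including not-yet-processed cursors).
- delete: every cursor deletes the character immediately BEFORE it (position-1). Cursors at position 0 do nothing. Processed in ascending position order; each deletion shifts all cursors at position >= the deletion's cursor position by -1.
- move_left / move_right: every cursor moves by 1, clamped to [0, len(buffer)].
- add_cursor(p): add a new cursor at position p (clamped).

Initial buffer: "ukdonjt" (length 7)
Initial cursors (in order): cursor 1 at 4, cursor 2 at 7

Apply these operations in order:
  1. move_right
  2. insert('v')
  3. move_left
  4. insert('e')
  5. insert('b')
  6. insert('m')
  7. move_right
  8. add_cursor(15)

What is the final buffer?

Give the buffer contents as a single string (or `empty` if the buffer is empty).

After op 1 (move_right): buffer="ukdonjt" (len 7), cursors c1@5 c2@7, authorship .......
After op 2 (insert('v')): buffer="ukdonvjtv" (len 9), cursors c1@6 c2@9, authorship .....1..2
After op 3 (move_left): buffer="ukdonvjtv" (len 9), cursors c1@5 c2@8, authorship .....1..2
After op 4 (insert('e')): buffer="ukdonevjtev" (len 11), cursors c1@6 c2@10, authorship .....11..22
After op 5 (insert('b')): buffer="ukdonebvjtebv" (len 13), cursors c1@7 c2@12, authorship .....111..222
After op 6 (insert('m')): buffer="ukdonebmvjtebmv" (len 15), cursors c1@8 c2@14, authorship .....1111..2222
After op 7 (move_right): buffer="ukdonebmvjtebmv" (len 15), cursors c1@9 c2@15, authorship .....1111..2222
After op 8 (add_cursor(15)): buffer="ukdonebmvjtebmv" (len 15), cursors c1@9 c2@15 c3@15, authorship .....1111..2222

Answer: ukdonebmvjtebmv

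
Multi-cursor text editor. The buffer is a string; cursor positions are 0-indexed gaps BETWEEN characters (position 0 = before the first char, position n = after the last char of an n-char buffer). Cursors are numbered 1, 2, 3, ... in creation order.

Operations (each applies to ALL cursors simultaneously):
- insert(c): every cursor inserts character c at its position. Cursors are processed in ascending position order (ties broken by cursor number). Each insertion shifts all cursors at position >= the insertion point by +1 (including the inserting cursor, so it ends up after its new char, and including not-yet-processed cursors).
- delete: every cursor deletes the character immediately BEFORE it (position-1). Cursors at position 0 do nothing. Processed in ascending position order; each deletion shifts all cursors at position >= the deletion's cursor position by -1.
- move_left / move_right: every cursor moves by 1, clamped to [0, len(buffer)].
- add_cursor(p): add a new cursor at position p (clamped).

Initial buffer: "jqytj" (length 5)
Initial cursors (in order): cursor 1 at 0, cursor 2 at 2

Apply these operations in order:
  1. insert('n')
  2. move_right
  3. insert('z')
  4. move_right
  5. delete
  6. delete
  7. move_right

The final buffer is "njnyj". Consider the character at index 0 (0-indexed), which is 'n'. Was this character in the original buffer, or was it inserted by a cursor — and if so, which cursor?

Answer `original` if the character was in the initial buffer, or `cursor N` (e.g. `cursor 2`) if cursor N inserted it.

Answer: cursor 1

Derivation:
After op 1 (insert('n')): buffer="njqnytj" (len 7), cursors c1@1 c2@4, authorship 1..2...
After op 2 (move_right): buffer="njqnytj" (len 7), cursors c1@2 c2@5, authorship 1..2...
After op 3 (insert('z')): buffer="njzqnyztj" (len 9), cursors c1@3 c2@7, authorship 1.1.2.2..
After op 4 (move_right): buffer="njzqnyztj" (len 9), cursors c1@4 c2@8, authorship 1.1.2.2..
After op 5 (delete): buffer="njznyzj" (len 7), cursors c1@3 c2@6, authorship 1.12.2.
After op 6 (delete): buffer="njnyj" (len 5), cursors c1@2 c2@4, authorship 1.2..
After op 7 (move_right): buffer="njnyj" (len 5), cursors c1@3 c2@5, authorship 1.2..
Authorship (.=original, N=cursor N): 1 . 2 . .
Index 0: author = 1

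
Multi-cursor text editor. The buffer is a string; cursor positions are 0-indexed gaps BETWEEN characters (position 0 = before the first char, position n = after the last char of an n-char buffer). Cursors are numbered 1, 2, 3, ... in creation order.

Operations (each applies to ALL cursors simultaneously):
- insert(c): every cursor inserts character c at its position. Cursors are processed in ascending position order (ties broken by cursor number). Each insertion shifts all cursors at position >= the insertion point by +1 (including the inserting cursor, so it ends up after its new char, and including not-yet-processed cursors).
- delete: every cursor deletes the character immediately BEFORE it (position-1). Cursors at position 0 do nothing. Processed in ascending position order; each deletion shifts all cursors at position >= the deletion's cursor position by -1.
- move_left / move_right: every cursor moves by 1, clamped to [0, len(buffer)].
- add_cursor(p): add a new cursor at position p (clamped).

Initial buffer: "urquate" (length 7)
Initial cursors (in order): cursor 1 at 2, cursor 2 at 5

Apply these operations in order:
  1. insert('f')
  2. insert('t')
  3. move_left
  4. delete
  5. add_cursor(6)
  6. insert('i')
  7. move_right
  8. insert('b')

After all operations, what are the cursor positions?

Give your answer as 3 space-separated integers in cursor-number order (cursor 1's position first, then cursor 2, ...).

Answer: 5 13 13

Derivation:
After op 1 (insert('f')): buffer="urfquafte" (len 9), cursors c1@3 c2@7, authorship ..1...2..
After op 2 (insert('t')): buffer="urftquaftte" (len 11), cursors c1@4 c2@9, authorship ..11...22..
After op 3 (move_left): buffer="urftquaftte" (len 11), cursors c1@3 c2@8, authorship ..11...22..
After op 4 (delete): buffer="urtquatte" (len 9), cursors c1@2 c2@6, authorship ..1...2..
After op 5 (add_cursor(6)): buffer="urtquatte" (len 9), cursors c1@2 c2@6 c3@6, authorship ..1...2..
After op 6 (insert('i')): buffer="uritquaiitte" (len 12), cursors c1@3 c2@9 c3@9, authorship ..11...232..
After op 7 (move_right): buffer="uritquaiitte" (len 12), cursors c1@4 c2@10 c3@10, authorship ..11...232..
After op 8 (insert('b')): buffer="uritbquaiitbbte" (len 15), cursors c1@5 c2@13 c3@13, authorship ..111...23223..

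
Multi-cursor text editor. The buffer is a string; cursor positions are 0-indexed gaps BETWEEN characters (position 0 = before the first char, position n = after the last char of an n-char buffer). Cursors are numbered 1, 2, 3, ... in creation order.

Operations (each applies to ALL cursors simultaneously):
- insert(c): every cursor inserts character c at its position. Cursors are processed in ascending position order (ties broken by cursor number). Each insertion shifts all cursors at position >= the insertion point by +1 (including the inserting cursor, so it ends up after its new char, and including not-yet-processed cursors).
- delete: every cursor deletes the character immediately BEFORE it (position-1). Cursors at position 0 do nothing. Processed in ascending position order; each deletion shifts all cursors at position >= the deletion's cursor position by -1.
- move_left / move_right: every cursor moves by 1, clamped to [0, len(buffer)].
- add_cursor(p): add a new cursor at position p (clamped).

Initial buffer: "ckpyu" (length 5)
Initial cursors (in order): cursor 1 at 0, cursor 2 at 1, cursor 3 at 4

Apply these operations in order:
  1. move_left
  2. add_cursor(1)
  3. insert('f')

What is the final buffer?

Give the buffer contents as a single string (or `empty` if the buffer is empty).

Answer: ffcfkpfyu

Derivation:
After op 1 (move_left): buffer="ckpyu" (len 5), cursors c1@0 c2@0 c3@3, authorship .....
After op 2 (add_cursor(1)): buffer="ckpyu" (len 5), cursors c1@0 c2@0 c4@1 c3@3, authorship .....
After op 3 (insert('f')): buffer="ffcfkpfyu" (len 9), cursors c1@2 c2@2 c4@4 c3@7, authorship 12.4..3..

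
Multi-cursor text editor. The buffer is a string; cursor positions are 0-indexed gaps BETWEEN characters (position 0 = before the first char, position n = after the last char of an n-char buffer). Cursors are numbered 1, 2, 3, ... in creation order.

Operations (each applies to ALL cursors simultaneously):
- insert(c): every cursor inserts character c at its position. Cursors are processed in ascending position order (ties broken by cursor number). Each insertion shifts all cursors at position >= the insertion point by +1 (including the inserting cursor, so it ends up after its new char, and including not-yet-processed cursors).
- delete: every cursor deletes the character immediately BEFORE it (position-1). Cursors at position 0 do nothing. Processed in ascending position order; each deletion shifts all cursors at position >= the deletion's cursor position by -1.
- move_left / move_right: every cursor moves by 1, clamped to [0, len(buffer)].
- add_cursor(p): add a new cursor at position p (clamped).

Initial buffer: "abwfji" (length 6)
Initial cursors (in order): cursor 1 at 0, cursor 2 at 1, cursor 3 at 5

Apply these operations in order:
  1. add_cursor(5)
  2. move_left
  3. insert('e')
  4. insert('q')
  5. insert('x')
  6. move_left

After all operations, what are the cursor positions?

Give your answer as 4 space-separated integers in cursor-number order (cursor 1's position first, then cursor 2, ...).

After op 1 (add_cursor(5)): buffer="abwfji" (len 6), cursors c1@0 c2@1 c3@5 c4@5, authorship ......
After op 2 (move_left): buffer="abwfji" (len 6), cursors c1@0 c2@0 c3@4 c4@4, authorship ......
After op 3 (insert('e')): buffer="eeabwfeeji" (len 10), cursors c1@2 c2@2 c3@8 c4@8, authorship 12....34..
After op 4 (insert('q')): buffer="eeqqabwfeeqqji" (len 14), cursors c1@4 c2@4 c3@12 c4@12, authorship 1212....3434..
After op 5 (insert('x')): buffer="eeqqxxabwfeeqqxxji" (len 18), cursors c1@6 c2@6 c3@16 c4@16, authorship 121212....343434..
After op 6 (move_left): buffer="eeqqxxabwfeeqqxxji" (len 18), cursors c1@5 c2@5 c3@15 c4@15, authorship 121212....343434..

Answer: 5 5 15 15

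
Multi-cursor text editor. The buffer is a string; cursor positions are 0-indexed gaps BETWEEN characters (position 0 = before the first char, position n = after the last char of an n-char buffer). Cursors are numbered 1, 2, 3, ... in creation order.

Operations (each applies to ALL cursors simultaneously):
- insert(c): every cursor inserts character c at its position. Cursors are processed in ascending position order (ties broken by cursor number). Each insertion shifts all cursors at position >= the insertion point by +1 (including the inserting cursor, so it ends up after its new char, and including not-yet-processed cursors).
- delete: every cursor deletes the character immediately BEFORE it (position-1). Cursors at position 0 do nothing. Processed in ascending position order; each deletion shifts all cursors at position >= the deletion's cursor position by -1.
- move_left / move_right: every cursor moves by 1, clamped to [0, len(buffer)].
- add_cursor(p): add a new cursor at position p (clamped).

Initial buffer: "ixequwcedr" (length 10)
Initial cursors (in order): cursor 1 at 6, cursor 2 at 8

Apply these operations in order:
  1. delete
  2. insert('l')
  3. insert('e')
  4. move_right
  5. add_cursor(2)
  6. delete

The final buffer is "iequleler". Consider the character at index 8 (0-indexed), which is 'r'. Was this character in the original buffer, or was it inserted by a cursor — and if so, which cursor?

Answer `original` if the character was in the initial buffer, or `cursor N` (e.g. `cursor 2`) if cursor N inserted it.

After op 1 (delete): buffer="ixequcdr" (len 8), cursors c1@5 c2@6, authorship ........
After op 2 (insert('l')): buffer="ixequlcldr" (len 10), cursors c1@6 c2@8, authorship .....1.2..
After op 3 (insert('e')): buffer="ixequlecledr" (len 12), cursors c1@7 c2@10, authorship .....11.22..
After op 4 (move_right): buffer="ixequlecledr" (len 12), cursors c1@8 c2@11, authorship .....11.22..
After op 5 (add_cursor(2)): buffer="ixequlecledr" (len 12), cursors c3@2 c1@8 c2@11, authorship .....11.22..
After op 6 (delete): buffer="iequleler" (len 9), cursors c3@1 c1@6 c2@8, authorship ....1122.
Authorship (.=original, N=cursor N): . . . . 1 1 2 2 .
Index 8: author = original

Answer: original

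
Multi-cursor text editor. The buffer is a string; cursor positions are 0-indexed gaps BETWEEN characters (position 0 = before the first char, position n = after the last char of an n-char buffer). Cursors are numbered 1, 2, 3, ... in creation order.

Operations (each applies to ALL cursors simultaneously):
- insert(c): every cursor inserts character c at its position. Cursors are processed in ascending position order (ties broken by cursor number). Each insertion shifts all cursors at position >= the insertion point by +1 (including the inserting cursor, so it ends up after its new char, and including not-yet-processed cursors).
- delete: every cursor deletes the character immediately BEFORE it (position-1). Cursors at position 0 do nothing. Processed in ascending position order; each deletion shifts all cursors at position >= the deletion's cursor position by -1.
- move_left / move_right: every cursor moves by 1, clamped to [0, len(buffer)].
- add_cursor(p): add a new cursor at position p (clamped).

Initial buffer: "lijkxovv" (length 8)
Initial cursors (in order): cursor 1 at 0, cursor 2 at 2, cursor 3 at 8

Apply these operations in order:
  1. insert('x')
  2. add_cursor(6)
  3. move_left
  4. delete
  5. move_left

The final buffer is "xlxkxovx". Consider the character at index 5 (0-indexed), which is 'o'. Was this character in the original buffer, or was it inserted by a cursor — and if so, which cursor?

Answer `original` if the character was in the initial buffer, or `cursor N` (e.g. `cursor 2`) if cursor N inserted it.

Answer: original

Derivation:
After op 1 (insert('x')): buffer="xlixjkxovvx" (len 11), cursors c1@1 c2@4 c3@11, authorship 1..2......3
After op 2 (add_cursor(6)): buffer="xlixjkxovvx" (len 11), cursors c1@1 c2@4 c4@6 c3@11, authorship 1..2......3
After op 3 (move_left): buffer="xlixjkxovvx" (len 11), cursors c1@0 c2@3 c4@5 c3@10, authorship 1..2......3
After op 4 (delete): buffer="xlxkxovx" (len 8), cursors c1@0 c2@2 c4@3 c3@7, authorship 1.2....3
After op 5 (move_left): buffer="xlxkxovx" (len 8), cursors c1@0 c2@1 c4@2 c3@6, authorship 1.2....3
Authorship (.=original, N=cursor N): 1 . 2 . . . . 3
Index 5: author = original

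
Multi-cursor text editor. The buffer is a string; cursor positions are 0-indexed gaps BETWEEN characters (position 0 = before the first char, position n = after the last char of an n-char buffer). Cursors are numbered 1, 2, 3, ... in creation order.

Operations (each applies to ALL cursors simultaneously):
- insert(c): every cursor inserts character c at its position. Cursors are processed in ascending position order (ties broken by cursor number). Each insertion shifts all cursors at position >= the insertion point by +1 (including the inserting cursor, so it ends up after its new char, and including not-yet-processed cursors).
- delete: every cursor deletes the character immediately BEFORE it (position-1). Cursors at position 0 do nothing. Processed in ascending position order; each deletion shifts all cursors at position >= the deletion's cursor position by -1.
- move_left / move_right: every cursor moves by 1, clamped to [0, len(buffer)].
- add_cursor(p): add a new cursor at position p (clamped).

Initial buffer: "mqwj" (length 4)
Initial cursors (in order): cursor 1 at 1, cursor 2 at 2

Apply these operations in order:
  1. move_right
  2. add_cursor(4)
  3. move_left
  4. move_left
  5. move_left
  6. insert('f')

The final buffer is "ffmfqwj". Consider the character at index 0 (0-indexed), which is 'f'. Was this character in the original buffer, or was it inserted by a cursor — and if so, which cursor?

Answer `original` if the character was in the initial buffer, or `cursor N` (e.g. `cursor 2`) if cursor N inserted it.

Answer: cursor 1

Derivation:
After op 1 (move_right): buffer="mqwj" (len 4), cursors c1@2 c2@3, authorship ....
After op 2 (add_cursor(4)): buffer="mqwj" (len 4), cursors c1@2 c2@3 c3@4, authorship ....
After op 3 (move_left): buffer="mqwj" (len 4), cursors c1@1 c2@2 c3@3, authorship ....
After op 4 (move_left): buffer="mqwj" (len 4), cursors c1@0 c2@1 c3@2, authorship ....
After op 5 (move_left): buffer="mqwj" (len 4), cursors c1@0 c2@0 c3@1, authorship ....
After op 6 (insert('f')): buffer="ffmfqwj" (len 7), cursors c1@2 c2@2 c3@4, authorship 12.3...
Authorship (.=original, N=cursor N): 1 2 . 3 . . .
Index 0: author = 1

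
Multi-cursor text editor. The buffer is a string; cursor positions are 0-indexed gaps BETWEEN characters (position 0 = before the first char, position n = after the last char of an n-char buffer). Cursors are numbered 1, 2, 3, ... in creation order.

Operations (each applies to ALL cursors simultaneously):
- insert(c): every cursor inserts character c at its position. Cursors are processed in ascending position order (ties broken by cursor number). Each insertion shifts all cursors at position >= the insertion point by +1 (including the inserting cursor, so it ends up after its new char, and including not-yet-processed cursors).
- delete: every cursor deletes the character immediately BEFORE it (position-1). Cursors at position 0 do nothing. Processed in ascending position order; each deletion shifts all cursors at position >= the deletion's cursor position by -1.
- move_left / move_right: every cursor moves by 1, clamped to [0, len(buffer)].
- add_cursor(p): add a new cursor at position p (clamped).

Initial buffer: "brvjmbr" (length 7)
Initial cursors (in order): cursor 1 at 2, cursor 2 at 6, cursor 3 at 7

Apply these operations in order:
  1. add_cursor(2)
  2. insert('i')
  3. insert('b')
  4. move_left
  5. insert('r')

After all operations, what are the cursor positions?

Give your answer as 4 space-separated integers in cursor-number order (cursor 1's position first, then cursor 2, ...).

After op 1 (add_cursor(2)): buffer="brvjmbr" (len 7), cursors c1@2 c4@2 c2@6 c3@7, authorship .......
After op 2 (insert('i')): buffer="briivjmbiri" (len 11), cursors c1@4 c4@4 c2@9 c3@11, authorship ..14....2.3
After op 3 (insert('b')): buffer="briibbvjmbibrib" (len 15), cursors c1@6 c4@6 c2@12 c3@15, authorship ..1414....22.33
After op 4 (move_left): buffer="briibbvjmbibrib" (len 15), cursors c1@5 c4@5 c2@11 c3@14, authorship ..1414....22.33
After op 5 (insert('r')): buffer="briibrrbvjmbirbrirb" (len 19), cursors c1@7 c4@7 c2@14 c3@18, authorship ..141144....222.333

Answer: 7 14 18 7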